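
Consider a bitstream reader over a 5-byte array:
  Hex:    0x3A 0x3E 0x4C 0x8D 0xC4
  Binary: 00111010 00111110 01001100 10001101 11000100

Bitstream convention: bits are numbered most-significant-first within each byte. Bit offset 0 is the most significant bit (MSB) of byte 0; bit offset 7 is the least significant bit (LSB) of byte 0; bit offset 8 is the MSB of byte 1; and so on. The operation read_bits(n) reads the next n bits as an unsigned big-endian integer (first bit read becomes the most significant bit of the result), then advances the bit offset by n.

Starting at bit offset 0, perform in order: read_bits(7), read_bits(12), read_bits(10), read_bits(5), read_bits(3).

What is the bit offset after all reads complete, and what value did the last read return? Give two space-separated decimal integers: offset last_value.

Read 1: bits[0:7] width=7 -> value=29 (bin 0011101); offset now 7 = byte 0 bit 7; 33 bits remain
Read 2: bits[7:19] width=12 -> value=498 (bin 000111110010); offset now 19 = byte 2 bit 3; 21 bits remain
Read 3: bits[19:29] width=10 -> value=401 (bin 0110010001); offset now 29 = byte 3 bit 5; 11 bits remain
Read 4: bits[29:34] width=5 -> value=23 (bin 10111); offset now 34 = byte 4 bit 2; 6 bits remain
Read 5: bits[34:37] width=3 -> value=0 (bin 000); offset now 37 = byte 4 bit 5; 3 bits remain

Answer: 37 0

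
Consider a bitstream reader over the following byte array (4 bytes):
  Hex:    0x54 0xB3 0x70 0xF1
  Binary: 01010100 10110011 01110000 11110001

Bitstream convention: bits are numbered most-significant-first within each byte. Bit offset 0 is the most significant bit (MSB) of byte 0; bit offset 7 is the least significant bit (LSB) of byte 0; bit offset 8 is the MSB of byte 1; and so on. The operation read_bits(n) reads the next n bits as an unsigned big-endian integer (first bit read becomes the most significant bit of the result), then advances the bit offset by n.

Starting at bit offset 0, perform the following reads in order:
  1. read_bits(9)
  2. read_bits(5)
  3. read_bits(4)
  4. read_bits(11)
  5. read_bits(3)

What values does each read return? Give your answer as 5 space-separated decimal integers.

Read 1: bits[0:9] width=9 -> value=169 (bin 010101001); offset now 9 = byte 1 bit 1; 23 bits remain
Read 2: bits[9:14] width=5 -> value=12 (bin 01100); offset now 14 = byte 1 bit 6; 18 bits remain
Read 3: bits[14:18] width=4 -> value=13 (bin 1101); offset now 18 = byte 2 bit 2; 14 bits remain
Read 4: bits[18:29] width=11 -> value=1566 (bin 11000011110); offset now 29 = byte 3 bit 5; 3 bits remain
Read 5: bits[29:32] width=3 -> value=1 (bin 001); offset now 32 = byte 4 bit 0; 0 bits remain

Answer: 169 12 13 1566 1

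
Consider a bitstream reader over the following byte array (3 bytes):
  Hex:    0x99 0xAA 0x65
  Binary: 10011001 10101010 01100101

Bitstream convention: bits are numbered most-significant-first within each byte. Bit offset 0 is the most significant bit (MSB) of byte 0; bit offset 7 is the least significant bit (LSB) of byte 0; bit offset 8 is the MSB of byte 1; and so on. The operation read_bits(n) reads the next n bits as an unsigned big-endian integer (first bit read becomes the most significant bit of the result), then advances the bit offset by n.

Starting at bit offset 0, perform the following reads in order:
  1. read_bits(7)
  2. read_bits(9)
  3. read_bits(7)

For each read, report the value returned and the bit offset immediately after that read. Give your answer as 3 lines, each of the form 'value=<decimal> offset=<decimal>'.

Read 1: bits[0:7] width=7 -> value=76 (bin 1001100); offset now 7 = byte 0 bit 7; 17 bits remain
Read 2: bits[7:16] width=9 -> value=426 (bin 110101010); offset now 16 = byte 2 bit 0; 8 bits remain
Read 3: bits[16:23] width=7 -> value=50 (bin 0110010); offset now 23 = byte 2 bit 7; 1 bits remain

Answer: value=76 offset=7
value=426 offset=16
value=50 offset=23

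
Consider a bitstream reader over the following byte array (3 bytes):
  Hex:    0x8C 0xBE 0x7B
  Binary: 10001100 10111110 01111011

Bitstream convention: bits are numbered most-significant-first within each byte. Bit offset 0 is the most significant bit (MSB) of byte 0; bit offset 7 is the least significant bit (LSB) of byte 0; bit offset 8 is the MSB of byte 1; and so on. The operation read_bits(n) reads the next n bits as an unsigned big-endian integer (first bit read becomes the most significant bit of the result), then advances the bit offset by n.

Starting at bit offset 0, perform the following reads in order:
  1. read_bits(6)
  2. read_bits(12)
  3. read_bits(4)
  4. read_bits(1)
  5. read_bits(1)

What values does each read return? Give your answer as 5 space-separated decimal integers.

Read 1: bits[0:6] width=6 -> value=35 (bin 100011); offset now 6 = byte 0 bit 6; 18 bits remain
Read 2: bits[6:18] width=12 -> value=761 (bin 001011111001); offset now 18 = byte 2 bit 2; 6 bits remain
Read 3: bits[18:22] width=4 -> value=14 (bin 1110); offset now 22 = byte 2 bit 6; 2 bits remain
Read 4: bits[22:23] width=1 -> value=1 (bin 1); offset now 23 = byte 2 bit 7; 1 bits remain
Read 5: bits[23:24] width=1 -> value=1 (bin 1); offset now 24 = byte 3 bit 0; 0 bits remain

Answer: 35 761 14 1 1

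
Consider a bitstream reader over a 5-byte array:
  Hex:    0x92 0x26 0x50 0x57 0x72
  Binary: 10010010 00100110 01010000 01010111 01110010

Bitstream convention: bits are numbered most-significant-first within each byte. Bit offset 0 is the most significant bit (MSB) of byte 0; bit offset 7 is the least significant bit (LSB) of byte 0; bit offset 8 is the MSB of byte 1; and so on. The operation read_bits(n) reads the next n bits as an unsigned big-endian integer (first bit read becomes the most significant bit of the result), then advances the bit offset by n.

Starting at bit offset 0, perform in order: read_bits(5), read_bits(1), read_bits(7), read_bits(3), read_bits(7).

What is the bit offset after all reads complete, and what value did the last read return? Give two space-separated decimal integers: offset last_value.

Answer: 23 40

Derivation:
Read 1: bits[0:5] width=5 -> value=18 (bin 10010); offset now 5 = byte 0 bit 5; 35 bits remain
Read 2: bits[5:6] width=1 -> value=0 (bin 0); offset now 6 = byte 0 bit 6; 34 bits remain
Read 3: bits[6:13] width=7 -> value=68 (bin 1000100); offset now 13 = byte 1 bit 5; 27 bits remain
Read 4: bits[13:16] width=3 -> value=6 (bin 110); offset now 16 = byte 2 bit 0; 24 bits remain
Read 5: bits[16:23] width=7 -> value=40 (bin 0101000); offset now 23 = byte 2 bit 7; 17 bits remain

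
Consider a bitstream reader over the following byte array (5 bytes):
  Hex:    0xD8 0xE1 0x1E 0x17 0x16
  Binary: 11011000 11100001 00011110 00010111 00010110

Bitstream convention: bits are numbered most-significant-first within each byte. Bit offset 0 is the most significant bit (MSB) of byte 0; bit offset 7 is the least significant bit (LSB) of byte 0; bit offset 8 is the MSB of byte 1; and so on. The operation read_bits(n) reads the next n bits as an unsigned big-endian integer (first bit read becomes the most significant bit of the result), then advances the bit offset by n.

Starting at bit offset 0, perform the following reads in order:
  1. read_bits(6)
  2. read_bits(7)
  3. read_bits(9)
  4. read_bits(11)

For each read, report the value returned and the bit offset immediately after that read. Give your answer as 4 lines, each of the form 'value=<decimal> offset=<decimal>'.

Answer: value=54 offset=6
value=28 offset=13
value=71 offset=22
value=1070 offset=33

Derivation:
Read 1: bits[0:6] width=6 -> value=54 (bin 110110); offset now 6 = byte 0 bit 6; 34 bits remain
Read 2: bits[6:13] width=7 -> value=28 (bin 0011100); offset now 13 = byte 1 bit 5; 27 bits remain
Read 3: bits[13:22] width=9 -> value=71 (bin 001000111); offset now 22 = byte 2 bit 6; 18 bits remain
Read 4: bits[22:33] width=11 -> value=1070 (bin 10000101110); offset now 33 = byte 4 bit 1; 7 bits remain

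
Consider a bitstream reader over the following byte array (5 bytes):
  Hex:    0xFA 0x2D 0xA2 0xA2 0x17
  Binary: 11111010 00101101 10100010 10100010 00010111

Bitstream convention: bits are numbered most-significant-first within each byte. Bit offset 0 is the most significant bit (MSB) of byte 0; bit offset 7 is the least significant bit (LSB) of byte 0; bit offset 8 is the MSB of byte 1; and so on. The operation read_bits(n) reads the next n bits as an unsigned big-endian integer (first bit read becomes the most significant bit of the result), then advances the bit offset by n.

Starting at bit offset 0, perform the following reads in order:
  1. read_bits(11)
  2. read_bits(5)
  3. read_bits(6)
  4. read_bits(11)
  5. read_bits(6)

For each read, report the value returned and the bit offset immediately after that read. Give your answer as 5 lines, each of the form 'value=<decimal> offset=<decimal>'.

Answer: value=2001 offset=11
value=13 offset=16
value=40 offset=22
value=1348 offset=33
value=11 offset=39

Derivation:
Read 1: bits[0:11] width=11 -> value=2001 (bin 11111010001); offset now 11 = byte 1 bit 3; 29 bits remain
Read 2: bits[11:16] width=5 -> value=13 (bin 01101); offset now 16 = byte 2 bit 0; 24 bits remain
Read 3: bits[16:22] width=6 -> value=40 (bin 101000); offset now 22 = byte 2 bit 6; 18 bits remain
Read 4: bits[22:33] width=11 -> value=1348 (bin 10101000100); offset now 33 = byte 4 bit 1; 7 bits remain
Read 5: bits[33:39] width=6 -> value=11 (bin 001011); offset now 39 = byte 4 bit 7; 1 bits remain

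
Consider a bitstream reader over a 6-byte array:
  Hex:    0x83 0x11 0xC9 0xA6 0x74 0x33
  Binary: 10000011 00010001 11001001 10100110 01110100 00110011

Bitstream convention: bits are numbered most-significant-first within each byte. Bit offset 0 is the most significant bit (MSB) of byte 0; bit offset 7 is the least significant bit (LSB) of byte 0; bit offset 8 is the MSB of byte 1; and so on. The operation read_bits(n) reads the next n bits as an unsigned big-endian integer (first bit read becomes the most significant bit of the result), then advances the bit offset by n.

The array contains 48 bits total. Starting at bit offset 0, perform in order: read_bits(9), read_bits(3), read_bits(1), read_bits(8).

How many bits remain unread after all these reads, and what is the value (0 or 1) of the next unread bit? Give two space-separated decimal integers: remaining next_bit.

Answer: 27 0

Derivation:
Read 1: bits[0:9] width=9 -> value=262 (bin 100000110); offset now 9 = byte 1 bit 1; 39 bits remain
Read 2: bits[9:12] width=3 -> value=1 (bin 001); offset now 12 = byte 1 bit 4; 36 bits remain
Read 3: bits[12:13] width=1 -> value=0 (bin 0); offset now 13 = byte 1 bit 5; 35 bits remain
Read 4: bits[13:21] width=8 -> value=57 (bin 00111001); offset now 21 = byte 2 bit 5; 27 bits remain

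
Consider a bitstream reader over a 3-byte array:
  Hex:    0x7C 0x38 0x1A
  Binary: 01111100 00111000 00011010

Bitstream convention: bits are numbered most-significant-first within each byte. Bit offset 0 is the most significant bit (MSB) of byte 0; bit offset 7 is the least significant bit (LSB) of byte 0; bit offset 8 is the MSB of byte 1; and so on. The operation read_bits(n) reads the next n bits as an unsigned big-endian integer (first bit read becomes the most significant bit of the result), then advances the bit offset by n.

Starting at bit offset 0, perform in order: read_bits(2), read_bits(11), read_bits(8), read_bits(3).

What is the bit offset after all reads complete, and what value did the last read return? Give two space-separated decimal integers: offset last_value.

Read 1: bits[0:2] width=2 -> value=1 (bin 01); offset now 2 = byte 0 bit 2; 22 bits remain
Read 2: bits[2:13] width=11 -> value=1927 (bin 11110000111); offset now 13 = byte 1 bit 5; 11 bits remain
Read 3: bits[13:21] width=8 -> value=3 (bin 00000011); offset now 21 = byte 2 bit 5; 3 bits remain
Read 4: bits[21:24] width=3 -> value=2 (bin 010); offset now 24 = byte 3 bit 0; 0 bits remain

Answer: 24 2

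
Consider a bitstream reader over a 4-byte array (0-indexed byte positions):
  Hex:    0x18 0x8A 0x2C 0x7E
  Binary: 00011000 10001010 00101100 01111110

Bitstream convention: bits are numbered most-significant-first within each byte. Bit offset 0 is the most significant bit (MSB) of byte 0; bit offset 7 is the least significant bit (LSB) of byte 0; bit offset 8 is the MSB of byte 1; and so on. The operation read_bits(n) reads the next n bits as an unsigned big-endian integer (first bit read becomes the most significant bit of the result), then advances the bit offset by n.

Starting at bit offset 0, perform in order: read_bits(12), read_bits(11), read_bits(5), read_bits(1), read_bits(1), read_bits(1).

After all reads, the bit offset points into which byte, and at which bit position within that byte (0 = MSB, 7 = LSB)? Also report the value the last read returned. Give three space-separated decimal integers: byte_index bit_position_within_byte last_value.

Read 1: bits[0:12] width=12 -> value=392 (bin 000110001000); offset now 12 = byte 1 bit 4; 20 bits remain
Read 2: bits[12:23] width=11 -> value=1302 (bin 10100010110); offset now 23 = byte 2 bit 7; 9 bits remain
Read 3: bits[23:28] width=5 -> value=7 (bin 00111); offset now 28 = byte 3 bit 4; 4 bits remain
Read 4: bits[28:29] width=1 -> value=1 (bin 1); offset now 29 = byte 3 bit 5; 3 bits remain
Read 5: bits[29:30] width=1 -> value=1 (bin 1); offset now 30 = byte 3 bit 6; 2 bits remain
Read 6: bits[30:31] width=1 -> value=1 (bin 1); offset now 31 = byte 3 bit 7; 1 bits remain

Answer: 3 7 1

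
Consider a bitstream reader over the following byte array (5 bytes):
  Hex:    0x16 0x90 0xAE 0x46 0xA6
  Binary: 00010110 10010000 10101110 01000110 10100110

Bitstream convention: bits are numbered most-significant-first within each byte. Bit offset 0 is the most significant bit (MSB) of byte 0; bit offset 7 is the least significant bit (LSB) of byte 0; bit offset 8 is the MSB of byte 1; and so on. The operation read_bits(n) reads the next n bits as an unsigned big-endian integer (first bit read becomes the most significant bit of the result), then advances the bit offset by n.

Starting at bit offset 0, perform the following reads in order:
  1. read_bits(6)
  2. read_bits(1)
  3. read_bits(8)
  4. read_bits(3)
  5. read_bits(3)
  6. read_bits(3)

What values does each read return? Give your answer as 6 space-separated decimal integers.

Answer: 5 1 72 2 5 6

Derivation:
Read 1: bits[0:6] width=6 -> value=5 (bin 000101); offset now 6 = byte 0 bit 6; 34 bits remain
Read 2: bits[6:7] width=1 -> value=1 (bin 1); offset now 7 = byte 0 bit 7; 33 bits remain
Read 3: bits[7:15] width=8 -> value=72 (bin 01001000); offset now 15 = byte 1 bit 7; 25 bits remain
Read 4: bits[15:18] width=3 -> value=2 (bin 010); offset now 18 = byte 2 bit 2; 22 bits remain
Read 5: bits[18:21] width=3 -> value=5 (bin 101); offset now 21 = byte 2 bit 5; 19 bits remain
Read 6: bits[21:24] width=3 -> value=6 (bin 110); offset now 24 = byte 3 bit 0; 16 bits remain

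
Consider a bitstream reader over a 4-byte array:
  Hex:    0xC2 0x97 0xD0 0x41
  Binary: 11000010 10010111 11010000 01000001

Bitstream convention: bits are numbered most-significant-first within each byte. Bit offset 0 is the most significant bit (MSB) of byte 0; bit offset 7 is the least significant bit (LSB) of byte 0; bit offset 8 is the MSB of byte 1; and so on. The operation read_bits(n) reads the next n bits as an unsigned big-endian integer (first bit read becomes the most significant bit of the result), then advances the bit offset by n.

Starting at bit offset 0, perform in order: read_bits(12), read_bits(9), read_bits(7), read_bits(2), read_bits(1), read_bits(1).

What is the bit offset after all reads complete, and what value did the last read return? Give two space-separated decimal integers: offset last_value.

Answer: 32 1

Derivation:
Read 1: bits[0:12] width=12 -> value=3113 (bin 110000101001); offset now 12 = byte 1 bit 4; 20 bits remain
Read 2: bits[12:21] width=9 -> value=250 (bin 011111010); offset now 21 = byte 2 bit 5; 11 bits remain
Read 3: bits[21:28] width=7 -> value=4 (bin 0000100); offset now 28 = byte 3 bit 4; 4 bits remain
Read 4: bits[28:30] width=2 -> value=0 (bin 00); offset now 30 = byte 3 bit 6; 2 bits remain
Read 5: bits[30:31] width=1 -> value=0 (bin 0); offset now 31 = byte 3 bit 7; 1 bits remain
Read 6: bits[31:32] width=1 -> value=1 (bin 1); offset now 32 = byte 4 bit 0; 0 bits remain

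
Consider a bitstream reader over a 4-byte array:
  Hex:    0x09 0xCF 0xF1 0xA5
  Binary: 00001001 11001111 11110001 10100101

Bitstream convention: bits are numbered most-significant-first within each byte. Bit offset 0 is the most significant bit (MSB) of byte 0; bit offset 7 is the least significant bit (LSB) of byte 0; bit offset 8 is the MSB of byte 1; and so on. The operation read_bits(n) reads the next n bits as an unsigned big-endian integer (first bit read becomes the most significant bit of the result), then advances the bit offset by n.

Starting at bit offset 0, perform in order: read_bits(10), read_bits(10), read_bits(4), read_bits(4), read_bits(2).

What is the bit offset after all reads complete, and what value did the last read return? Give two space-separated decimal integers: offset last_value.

Answer: 30 1

Derivation:
Read 1: bits[0:10] width=10 -> value=39 (bin 0000100111); offset now 10 = byte 1 bit 2; 22 bits remain
Read 2: bits[10:20] width=10 -> value=255 (bin 0011111111); offset now 20 = byte 2 bit 4; 12 bits remain
Read 3: bits[20:24] width=4 -> value=1 (bin 0001); offset now 24 = byte 3 bit 0; 8 bits remain
Read 4: bits[24:28] width=4 -> value=10 (bin 1010); offset now 28 = byte 3 bit 4; 4 bits remain
Read 5: bits[28:30] width=2 -> value=1 (bin 01); offset now 30 = byte 3 bit 6; 2 bits remain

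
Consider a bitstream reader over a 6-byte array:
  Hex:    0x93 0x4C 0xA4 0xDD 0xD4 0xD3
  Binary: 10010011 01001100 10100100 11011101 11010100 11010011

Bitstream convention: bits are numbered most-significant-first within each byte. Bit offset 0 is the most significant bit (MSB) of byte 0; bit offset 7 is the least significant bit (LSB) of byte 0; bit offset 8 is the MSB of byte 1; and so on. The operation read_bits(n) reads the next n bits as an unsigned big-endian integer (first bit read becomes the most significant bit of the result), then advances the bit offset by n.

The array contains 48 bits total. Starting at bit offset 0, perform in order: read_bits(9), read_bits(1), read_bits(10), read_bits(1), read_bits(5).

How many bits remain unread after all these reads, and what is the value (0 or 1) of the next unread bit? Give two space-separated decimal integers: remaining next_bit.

Answer: 22 0

Derivation:
Read 1: bits[0:9] width=9 -> value=294 (bin 100100110); offset now 9 = byte 1 bit 1; 39 bits remain
Read 2: bits[9:10] width=1 -> value=1 (bin 1); offset now 10 = byte 1 bit 2; 38 bits remain
Read 3: bits[10:20] width=10 -> value=202 (bin 0011001010); offset now 20 = byte 2 bit 4; 28 bits remain
Read 4: bits[20:21] width=1 -> value=0 (bin 0); offset now 21 = byte 2 bit 5; 27 bits remain
Read 5: bits[21:26] width=5 -> value=19 (bin 10011); offset now 26 = byte 3 bit 2; 22 bits remain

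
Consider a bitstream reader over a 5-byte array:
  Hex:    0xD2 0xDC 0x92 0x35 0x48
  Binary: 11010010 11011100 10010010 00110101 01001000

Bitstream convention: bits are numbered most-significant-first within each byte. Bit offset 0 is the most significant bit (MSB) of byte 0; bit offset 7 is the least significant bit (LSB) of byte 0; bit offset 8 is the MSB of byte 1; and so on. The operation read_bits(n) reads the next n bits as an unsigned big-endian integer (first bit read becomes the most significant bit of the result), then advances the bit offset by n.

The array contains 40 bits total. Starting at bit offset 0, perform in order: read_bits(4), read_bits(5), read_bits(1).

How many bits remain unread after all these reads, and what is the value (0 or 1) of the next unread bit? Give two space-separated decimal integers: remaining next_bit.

Read 1: bits[0:4] width=4 -> value=13 (bin 1101); offset now 4 = byte 0 bit 4; 36 bits remain
Read 2: bits[4:9] width=5 -> value=5 (bin 00101); offset now 9 = byte 1 bit 1; 31 bits remain
Read 3: bits[9:10] width=1 -> value=1 (bin 1); offset now 10 = byte 1 bit 2; 30 bits remain

Answer: 30 0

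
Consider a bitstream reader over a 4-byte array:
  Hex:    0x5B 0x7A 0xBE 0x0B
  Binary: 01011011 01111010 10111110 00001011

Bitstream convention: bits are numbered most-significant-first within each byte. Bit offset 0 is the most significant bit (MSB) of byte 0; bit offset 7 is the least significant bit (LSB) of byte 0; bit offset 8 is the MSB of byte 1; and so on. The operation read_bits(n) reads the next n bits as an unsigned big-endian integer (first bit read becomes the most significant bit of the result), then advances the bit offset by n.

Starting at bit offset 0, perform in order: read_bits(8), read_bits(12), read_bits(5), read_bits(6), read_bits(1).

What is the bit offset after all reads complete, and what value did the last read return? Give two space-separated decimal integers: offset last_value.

Read 1: bits[0:8] width=8 -> value=91 (bin 01011011); offset now 8 = byte 1 bit 0; 24 bits remain
Read 2: bits[8:20] width=12 -> value=1963 (bin 011110101011); offset now 20 = byte 2 bit 4; 12 bits remain
Read 3: bits[20:25] width=5 -> value=28 (bin 11100); offset now 25 = byte 3 bit 1; 7 bits remain
Read 4: bits[25:31] width=6 -> value=5 (bin 000101); offset now 31 = byte 3 bit 7; 1 bits remain
Read 5: bits[31:32] width=1 -> value=1 (bin 1); offset now 32 = byte 4 bit 0; 0 bits remain

Answer: 32 1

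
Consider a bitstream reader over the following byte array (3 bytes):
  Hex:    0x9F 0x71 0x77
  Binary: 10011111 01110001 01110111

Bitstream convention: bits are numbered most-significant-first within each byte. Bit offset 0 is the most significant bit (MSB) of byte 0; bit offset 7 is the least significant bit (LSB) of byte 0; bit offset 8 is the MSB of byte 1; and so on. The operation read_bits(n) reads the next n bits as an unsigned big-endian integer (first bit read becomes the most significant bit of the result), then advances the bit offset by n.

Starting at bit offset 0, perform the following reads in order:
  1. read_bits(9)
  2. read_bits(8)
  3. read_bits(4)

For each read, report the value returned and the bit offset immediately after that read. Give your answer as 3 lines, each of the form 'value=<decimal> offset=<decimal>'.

Answer: value=318 offset=9
value=226 offset=17
value=14 offset=21

Derivation:
Read 1: bits[0:9] width=9 -> value=318 (bin 100111110); offset now 9 = byte 1 bit 1; 15 bits remain
Read 2: bits[9:17] width=8 -> value=226 (bin 11100010); offset now 17 = byte 2 bit 1; 7 bits remain
Read 3: bits[17:21] width=4 -> value=14 (bin 1110); offset now 21 = byte 2 bit 5; 3 bits remain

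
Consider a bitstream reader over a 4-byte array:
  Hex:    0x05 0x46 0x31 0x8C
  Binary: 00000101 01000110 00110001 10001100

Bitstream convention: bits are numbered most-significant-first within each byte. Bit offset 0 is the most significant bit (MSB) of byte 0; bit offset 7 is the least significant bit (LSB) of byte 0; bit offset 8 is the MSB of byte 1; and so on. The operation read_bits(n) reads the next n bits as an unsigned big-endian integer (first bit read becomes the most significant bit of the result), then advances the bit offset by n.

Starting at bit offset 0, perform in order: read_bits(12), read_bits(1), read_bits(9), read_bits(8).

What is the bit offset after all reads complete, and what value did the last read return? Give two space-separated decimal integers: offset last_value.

Read 1: bits[0:12] width=12 -> value=84 (bin 000001010100); offset now 12 = byte 1 bit 4; 20 bits remain
Read 2: bits[12:13] width=1 -> value=0 (bin 0); offset now 13 = byte 1 bit 5; 19 bits remain
Read 3: bits[13:22] width=9 -> value=396 (bin 110001100); offset now 22 = byte 2 bit 6; 10 bits remain
Read 4: bits[22:30] width=8 -> value=99 (bin 01100011); offset now 30 = byte 3 bit 6; 2 bits remain

Answer: 30 99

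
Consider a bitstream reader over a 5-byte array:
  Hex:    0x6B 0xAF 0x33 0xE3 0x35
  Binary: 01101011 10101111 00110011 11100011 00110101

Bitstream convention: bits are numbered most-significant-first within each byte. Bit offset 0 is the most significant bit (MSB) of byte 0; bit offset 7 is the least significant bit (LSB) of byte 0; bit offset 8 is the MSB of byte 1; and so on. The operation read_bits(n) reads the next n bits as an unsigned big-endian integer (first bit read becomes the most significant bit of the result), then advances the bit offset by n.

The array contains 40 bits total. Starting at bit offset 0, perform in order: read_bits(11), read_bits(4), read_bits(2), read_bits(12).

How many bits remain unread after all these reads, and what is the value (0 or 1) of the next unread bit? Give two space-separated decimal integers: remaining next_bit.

Answer: 11 0

Derivation:
Read 1: bits[0:11] width=11 -> value=861 (bin 01101011101); offset now 11 = byte 1 bit 3; 29 bits remain
Read 2: bits[11:15] width=4 -> value=7 (bin 0111); offset now 15 = byte 1 bit 7; 25 bits remain
Read 3: bits[15:17] width=2 -> value=2 (bin 10); offset now 17 = byte 2 bit 1; 23 bits remain
Read 4: bits[17:29] width=12 -> value=1660 (bin 011001111100); offset now 29 = byte 3 bit 5; 11 bits remain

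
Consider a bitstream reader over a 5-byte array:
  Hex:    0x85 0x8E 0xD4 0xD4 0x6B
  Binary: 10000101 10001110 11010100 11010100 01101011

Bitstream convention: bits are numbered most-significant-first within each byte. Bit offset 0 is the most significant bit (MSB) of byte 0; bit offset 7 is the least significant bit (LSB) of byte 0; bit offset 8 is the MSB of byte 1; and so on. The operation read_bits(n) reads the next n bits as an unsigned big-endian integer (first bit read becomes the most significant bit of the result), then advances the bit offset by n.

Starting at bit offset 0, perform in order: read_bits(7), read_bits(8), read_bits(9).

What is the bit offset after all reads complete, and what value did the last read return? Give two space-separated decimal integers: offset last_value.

Answer: 24 212

Derivation:
Read 1: bits[0:7] width=7 -> value=66 (bin 1000010); offset now 7 = byte 0 bit 7; 33 bits remain
Read 2: bits[7:15] width=8 -> value=199 (bin 11000111); offset now 15 = byte 1 bit 7; 25 bits remain
Read 3: bits[15:24] width=9 -> value=212 (bin 011010100); offset now 24 = byte 3 bit 0; 16 bits remain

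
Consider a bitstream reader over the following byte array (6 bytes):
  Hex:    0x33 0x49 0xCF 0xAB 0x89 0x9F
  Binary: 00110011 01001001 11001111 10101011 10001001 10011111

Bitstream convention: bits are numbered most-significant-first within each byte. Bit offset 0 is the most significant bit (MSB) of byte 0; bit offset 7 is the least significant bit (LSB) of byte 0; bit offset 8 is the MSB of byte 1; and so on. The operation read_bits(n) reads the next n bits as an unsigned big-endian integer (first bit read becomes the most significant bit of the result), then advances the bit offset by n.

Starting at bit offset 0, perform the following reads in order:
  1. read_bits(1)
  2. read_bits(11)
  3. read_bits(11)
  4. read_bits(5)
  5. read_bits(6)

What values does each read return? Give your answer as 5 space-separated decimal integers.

Read 1: bits[0:1] width=1 -> value=0 (bin 0); offset now 1 = byte 0 bit 1; 47 bits remain
Read 2: bits[1:12] width=11 -> value=820 (bin 01100110100); offset now 12 = byte 1 bit 4; 36 bits remain
Read 3: bits[12:23] width=11 -> value=1255 (bin 10011100111); offset now 23 = byte 2 bit 7; 25 bits remain
Read 4: bits[23:28] width=5 -> value=26 (bin 11010); offset now 28 = byte 3 bit 4; 20 bits remain
Read 5: bits[28:34] width=6 -> value=46 (bin 101110); offset now 34 = byte 4 bit 2; 14 bits remain

Answer: 0 820 1255 26 46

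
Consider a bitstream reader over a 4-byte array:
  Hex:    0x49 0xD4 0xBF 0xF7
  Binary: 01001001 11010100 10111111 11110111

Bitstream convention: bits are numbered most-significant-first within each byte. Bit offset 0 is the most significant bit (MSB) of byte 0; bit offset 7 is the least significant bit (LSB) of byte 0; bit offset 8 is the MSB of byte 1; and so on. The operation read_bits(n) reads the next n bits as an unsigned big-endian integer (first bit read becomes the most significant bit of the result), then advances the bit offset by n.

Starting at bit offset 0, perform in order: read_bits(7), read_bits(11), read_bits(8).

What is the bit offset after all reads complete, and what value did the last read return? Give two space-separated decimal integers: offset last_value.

Read 1: bits[0:7] width=7 -> value=36 (bin 0100100); offset now 7 = byte 0 bit 7; 25 bits remain
Read 2: bits[7:18] width=11 -> value=1874 (bin 11101010010); offset now 18 = byte 2 bit 2; 14 bits remain
Read 3: bits[18:26] width=8 -> value=255 (bin 11111111); offset now 26 = byte 3 bit 2; 6 bits remain

Answer: 26 255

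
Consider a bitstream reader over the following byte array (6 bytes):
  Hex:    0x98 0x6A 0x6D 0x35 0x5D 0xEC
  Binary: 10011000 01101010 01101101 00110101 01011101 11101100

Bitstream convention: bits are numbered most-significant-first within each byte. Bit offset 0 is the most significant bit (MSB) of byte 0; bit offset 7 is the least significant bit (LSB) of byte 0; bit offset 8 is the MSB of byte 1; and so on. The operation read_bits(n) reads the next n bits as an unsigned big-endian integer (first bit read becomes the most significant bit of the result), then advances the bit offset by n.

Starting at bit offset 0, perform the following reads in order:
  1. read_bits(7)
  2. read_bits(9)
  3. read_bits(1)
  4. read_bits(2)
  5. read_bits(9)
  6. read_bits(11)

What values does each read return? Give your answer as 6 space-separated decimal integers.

Answer: 76 106 0 3 211 686

Derivation:
Read 1: bits[0:7] width=7 -> value=76 (bin 1001100); offset now 7 = byte 0 bit 7; 41 bits remain
Read 2: bits[7:16] width=9 -> value=106 (bin 001101010); offset now 16 = byte 2 bit 0; 32 bits remain
Read 3: bits[16:17] width=1 -> value=0 (bin 0); offset now 17 = byte 2 bit 1; 31 bits remain
Read 4: bits[17:19] width=2 -> value=3 (bin 11); offset now 19 = byte 2 bit 3; 29 bits remain
Read 5: bits[19:28] width=9 -> value=211 (bin 011010011); offset now 28 = byte 3 bit 4; 20 bits remain
Read 6: bits[28:39] width=11 -> value=686 (bin 01010101110); offset now 39 = byte 4 bit 7; 9 bits remain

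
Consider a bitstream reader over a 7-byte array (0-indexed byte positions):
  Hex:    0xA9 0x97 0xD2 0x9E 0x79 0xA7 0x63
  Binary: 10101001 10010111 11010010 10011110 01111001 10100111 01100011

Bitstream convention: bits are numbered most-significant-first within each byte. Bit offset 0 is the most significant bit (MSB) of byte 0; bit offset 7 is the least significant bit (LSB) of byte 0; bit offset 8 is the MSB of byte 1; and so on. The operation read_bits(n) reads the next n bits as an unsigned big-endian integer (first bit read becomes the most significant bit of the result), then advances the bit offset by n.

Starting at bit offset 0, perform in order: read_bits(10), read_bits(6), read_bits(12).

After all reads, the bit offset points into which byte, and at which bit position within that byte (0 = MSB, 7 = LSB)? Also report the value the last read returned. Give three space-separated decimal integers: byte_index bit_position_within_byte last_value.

Answer: 3 4 3369

Derivation:
Read 1: bits[0:10] width=10 -> value=678 (bin 1010100110); offset now 10 = byte 1 bit 2; 46 bits remain
Read 2: bits[10:16] width=6 -> value=23 (bin 010111); offset now 16 = byte 2 bit 0; 40 bits remain
Read 3: bits[16:28] width=12 -> value=3369 (bin 110100101001); offset now 28 = byte 3 bit 4; 28 bits remain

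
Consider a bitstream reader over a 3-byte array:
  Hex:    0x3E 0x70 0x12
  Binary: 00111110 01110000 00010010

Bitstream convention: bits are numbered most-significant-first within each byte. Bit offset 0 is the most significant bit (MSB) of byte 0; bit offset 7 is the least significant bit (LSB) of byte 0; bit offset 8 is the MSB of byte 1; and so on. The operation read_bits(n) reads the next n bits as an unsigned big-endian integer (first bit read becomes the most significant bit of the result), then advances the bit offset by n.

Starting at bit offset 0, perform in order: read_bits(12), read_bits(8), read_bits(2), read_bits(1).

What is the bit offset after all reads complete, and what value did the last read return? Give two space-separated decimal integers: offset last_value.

Read 1: bits[0:12] width=12 -> value=999 (bin 001111100111); offset now 12 = byte 1 bit 4; 12 bits remain
Read 2: bits[12:20] width=8 -> value=1 (bin 00000001); offset now 20 = byte 2 bit 4; 4 bits remain
Read 3: bits[20:22] width=2 -> value=0 (bin 00); offset now 22 = byte 2 bit 6; 2 bits remain
Read 4: bits[22:23] width=1 -> value=1 (bin 1); offset now 23 = byte 2 bit 7; 1 bits remain

Answer: 23 1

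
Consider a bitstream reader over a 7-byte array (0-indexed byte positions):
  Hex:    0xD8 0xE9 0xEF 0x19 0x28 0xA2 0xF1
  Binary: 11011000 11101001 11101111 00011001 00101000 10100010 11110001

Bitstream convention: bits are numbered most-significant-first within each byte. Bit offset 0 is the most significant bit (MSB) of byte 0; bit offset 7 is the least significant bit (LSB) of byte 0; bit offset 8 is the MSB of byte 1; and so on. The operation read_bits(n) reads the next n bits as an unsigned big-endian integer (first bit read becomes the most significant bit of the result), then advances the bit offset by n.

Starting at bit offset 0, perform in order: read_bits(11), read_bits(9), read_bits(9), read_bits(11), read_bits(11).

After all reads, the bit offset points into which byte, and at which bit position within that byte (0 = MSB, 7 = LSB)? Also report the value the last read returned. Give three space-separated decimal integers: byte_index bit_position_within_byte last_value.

Read 1: bits[0:11] width=11 -> value=1735 (bin 11011000111); offset now 11 = byte 1 bit 3; 45 bits remain
Read 2: bits[11:20] width=9 -> value=158 (bin 010011110); offset now 20 = byte 2 bit 4; 36 bits remain
Read 3: bits[20:29] width=9 -> value=483 (bin 111100011); offset now 29 = byte 3 bit 5; 27 bits remain
Read 4: bits[29:40] width=11 -> value=296 (bin 00100101000); offset now 40 = byte 5 bit 0; 16 bits remain
Read 5: bits[40:51] width=11 -> value=1303 (bin 10100010111); offset now 51 = byte 6 bit 3; 5 bits remain

Answer: 6 3 1303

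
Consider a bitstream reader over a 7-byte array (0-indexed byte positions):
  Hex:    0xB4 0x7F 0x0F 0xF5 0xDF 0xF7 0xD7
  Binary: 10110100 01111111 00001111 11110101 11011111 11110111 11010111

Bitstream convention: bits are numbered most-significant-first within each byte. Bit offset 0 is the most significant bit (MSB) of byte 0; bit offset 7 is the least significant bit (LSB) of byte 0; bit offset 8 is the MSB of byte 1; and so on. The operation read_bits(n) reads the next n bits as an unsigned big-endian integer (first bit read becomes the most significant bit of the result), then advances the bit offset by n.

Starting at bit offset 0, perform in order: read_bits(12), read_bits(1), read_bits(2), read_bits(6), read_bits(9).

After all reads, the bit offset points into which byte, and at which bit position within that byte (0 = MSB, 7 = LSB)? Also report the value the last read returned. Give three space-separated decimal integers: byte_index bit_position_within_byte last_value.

Read 1: bits[0:12] width=12 -> value=2887 (bin 101101000111); offset now 12 = byte 1 bit 4; 44 bits remain
Read 2: bits[12:13] width=1 -> value=1 (bin 1); offset now 13 = byte 1 bit 5; 43 bits remain
Read 3: bits[13:15] width=2 -> value=3 (bin 11); offset now 15 = byte 1 bit 7; 41 bits remain
Read 4: bits[15:21] width=6 -> value=33 (bin 100001); offset now 21 = byte 2 bit 5; 35 bits remain
Read 5: bits[21:30] width=9 -> value=509 (bin 111111101); offset now 30 = byte 3 bit 6; 26 bits remain

Answer: 3 6 509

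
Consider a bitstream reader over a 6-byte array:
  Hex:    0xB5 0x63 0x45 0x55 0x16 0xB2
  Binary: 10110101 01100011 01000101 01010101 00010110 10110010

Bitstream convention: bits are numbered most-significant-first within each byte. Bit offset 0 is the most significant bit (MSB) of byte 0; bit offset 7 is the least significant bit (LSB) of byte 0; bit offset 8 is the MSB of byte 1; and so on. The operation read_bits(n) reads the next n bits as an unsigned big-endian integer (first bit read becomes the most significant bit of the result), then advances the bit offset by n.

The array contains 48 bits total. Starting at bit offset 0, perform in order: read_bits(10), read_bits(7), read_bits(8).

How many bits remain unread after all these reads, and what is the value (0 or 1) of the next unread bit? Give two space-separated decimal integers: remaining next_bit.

Answer: 23 1

Derivation:
Read 1: bits[0:10] width=10 -> value=725 (bin 1011010101); offset now 10 = byte 1 bit 2; 38 bits remain
Read 2: bits[10:17] width=7 -> value=70 (bin 1000110); offset now 17 = byte 2 bit 1; 31 bits remain
Read 3: bits[17:25] width=8 -> value=138 (bin 10001010); offset now 25 = byte 3 bit 1; 23 bits remain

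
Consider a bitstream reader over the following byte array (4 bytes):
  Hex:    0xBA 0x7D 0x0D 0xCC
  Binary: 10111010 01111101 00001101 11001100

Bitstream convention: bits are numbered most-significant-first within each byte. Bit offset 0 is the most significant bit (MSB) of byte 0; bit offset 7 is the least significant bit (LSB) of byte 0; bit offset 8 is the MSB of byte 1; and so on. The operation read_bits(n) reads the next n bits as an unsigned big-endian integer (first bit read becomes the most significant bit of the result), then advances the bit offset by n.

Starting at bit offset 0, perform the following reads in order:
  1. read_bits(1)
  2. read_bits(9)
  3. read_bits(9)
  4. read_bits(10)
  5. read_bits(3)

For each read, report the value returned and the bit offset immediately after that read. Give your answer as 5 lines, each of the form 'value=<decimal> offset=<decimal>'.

Read 1: bits[0:1] width=1 -> value=1 (bin 1); offset now 1 = byte 0 bit 1; 31 bits remain
Read 2: bits[1:10] width=9 -> value=233 (bin 011101001); offset now 10 = byte 1 bit 2; 22 bits remain
Read 3: bits[10:19] width=9 -> value=488 (bin 111101000); offset now 19 = byte 2 bit 3; 13 bits remain
Read 4: bits[19:29] width=10 -> value=441 (bin 0110111001); offset now 29 = byte 3 bit 5; 3 bits remain
Read 5: bits[29:32] width=3 -> value=4 (bin 100); offset now 32 = byte 4 bit 0; 0 bits remain

Answer: value=1 offset=1
value=233 offset=10
value=488 offset=19
value=441 offset=29
value=4 offset=32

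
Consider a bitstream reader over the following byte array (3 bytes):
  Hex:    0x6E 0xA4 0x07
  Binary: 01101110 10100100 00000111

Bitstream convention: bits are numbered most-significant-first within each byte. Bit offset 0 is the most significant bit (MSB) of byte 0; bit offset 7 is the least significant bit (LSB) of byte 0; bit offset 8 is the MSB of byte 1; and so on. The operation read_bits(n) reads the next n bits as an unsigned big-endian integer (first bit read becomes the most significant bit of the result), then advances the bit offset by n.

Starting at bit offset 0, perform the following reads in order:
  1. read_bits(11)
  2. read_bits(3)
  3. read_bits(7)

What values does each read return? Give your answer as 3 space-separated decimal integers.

Read 1: bits[0:11] width=11 -> value=885 (bin 01101110101); offset now 11 = byte 1 bit 3; 13 bits remain
Read 2: bits[11:14] width=3 -> value=1 (bin 001); offset now 14 = byte 1 bit 6; 10 bits remain
Read 3: bits[14:21] width=7 -> value=0 (bin 0000000); offset now 21 = byte 2 bit 5; 3 bits remain

Answer: 885 1 0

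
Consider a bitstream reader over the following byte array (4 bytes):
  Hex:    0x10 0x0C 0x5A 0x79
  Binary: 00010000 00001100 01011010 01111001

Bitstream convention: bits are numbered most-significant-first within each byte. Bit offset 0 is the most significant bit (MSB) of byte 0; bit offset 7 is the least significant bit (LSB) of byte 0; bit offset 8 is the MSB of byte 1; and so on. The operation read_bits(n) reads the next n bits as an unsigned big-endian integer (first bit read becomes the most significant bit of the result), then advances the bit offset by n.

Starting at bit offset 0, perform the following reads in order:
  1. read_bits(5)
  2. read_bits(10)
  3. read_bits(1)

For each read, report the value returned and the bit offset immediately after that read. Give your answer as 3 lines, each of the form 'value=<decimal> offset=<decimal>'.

Answer: value=2 offset=5
value=6 offset=15
value=0 offset=16

Derivation:
Read 1: bits[0:5] width=5 -> value=2 (bin 00010); offset now 5 = byte 0 bit 5; 27 bits remain
Read 2: bits[5:15] width=10 -> value=6 (bin 0000000110); offset now 15 = byte 1 bit 7; 17 bits remain
Read 3: bits[15:16] width=1 -> value=0 (bin 0); offset now 16 = byte 2 bit 0; 16 bits remain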